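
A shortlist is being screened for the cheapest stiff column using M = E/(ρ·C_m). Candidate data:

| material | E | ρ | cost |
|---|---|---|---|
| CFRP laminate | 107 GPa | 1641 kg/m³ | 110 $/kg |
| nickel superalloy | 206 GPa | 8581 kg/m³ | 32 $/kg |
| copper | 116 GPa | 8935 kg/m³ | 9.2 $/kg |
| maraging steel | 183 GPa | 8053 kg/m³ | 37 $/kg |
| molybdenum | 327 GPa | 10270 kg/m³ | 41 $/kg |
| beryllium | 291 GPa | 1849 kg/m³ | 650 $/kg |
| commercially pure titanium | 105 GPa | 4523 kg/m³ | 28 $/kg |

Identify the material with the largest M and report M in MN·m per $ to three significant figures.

Per-candidate index values:
  copper: M = 1.41 MN·m per $
  commercially pure titanium: M = 0.829 MN·m per $
  molybdenum: M = 0.777 MN·m per $
  nickel superalloy: M = 0.750 MN·m per $
  maraging steel: M = 0.614 MN·m per $
  CFRP laminate: M = 0.593 MN·m per $
  beryllium: M = 0.242 MN·m per $
Copper has the largest M.

copper, M = 1.41 MN·m per $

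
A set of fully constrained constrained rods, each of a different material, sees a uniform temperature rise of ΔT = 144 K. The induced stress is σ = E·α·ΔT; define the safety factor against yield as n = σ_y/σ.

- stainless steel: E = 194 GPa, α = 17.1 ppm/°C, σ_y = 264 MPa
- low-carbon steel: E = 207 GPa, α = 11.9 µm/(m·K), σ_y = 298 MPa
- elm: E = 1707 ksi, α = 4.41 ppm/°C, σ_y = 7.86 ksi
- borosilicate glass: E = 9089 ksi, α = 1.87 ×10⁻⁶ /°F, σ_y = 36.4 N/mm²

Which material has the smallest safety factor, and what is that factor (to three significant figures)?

Per material, after unit conversion:
  stainless steel: E = 194.0, α = 17.1, σ_y = 264.0 → σ = 478 MPa, n = 0.553
  low-carbon steel: E = 207.0, α = 11.9, σ_y = 298.0 → σ = 355 MPa, n = 0.840
  elm: E = 11.77, α = 4.41, σ_y = 54.19 → σ = 7.47 MPa, n = 7.25
  borosilicate glass: E = 62.67, α = 3.37, σ_y = 36.40 → σ = 30.4 MPa, n = 1.20
Smallest n: stainless steel with n = 0.553.

stainless steel, n = 0.553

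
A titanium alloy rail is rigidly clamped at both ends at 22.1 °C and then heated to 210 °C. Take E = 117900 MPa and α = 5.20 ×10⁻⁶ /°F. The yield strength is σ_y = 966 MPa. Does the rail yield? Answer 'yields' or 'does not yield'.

E = 117900 MPa = 117.9 GPa.
α = 5.20×10⁻⁶/°F × 9/5 = 9.36×10⁻⁶/K.
ΔT = 187.9 K. Constrained thermal stress σ = E·α·ΔT = 117.9×10³ MPa × 9.36×10⁻⁶ × 187.9 = 207 MPa (compressive).
Compare to σ_y = 966 MPa: σ < σ_y, so it does not yield.

does not yield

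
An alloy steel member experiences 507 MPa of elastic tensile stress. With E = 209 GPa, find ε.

2.43×10⁻³

ε = σ/E = 507 / 209000 = 2.43×10⁻³.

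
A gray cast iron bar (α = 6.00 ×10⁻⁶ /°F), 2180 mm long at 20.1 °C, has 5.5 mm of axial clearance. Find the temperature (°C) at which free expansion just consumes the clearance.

α = 6.00×10⁻⁶/°F × 9/5 = 10.8×10⁻⁶/K.
α·L₀·ΔT = 5.5 mm ⇒ ΔT = 5.5 / (10.8×10⁻⁶ × 2180.0) = 233.6 K.
T = 20.1 + 233.6 = 253.7 °C.

254 °C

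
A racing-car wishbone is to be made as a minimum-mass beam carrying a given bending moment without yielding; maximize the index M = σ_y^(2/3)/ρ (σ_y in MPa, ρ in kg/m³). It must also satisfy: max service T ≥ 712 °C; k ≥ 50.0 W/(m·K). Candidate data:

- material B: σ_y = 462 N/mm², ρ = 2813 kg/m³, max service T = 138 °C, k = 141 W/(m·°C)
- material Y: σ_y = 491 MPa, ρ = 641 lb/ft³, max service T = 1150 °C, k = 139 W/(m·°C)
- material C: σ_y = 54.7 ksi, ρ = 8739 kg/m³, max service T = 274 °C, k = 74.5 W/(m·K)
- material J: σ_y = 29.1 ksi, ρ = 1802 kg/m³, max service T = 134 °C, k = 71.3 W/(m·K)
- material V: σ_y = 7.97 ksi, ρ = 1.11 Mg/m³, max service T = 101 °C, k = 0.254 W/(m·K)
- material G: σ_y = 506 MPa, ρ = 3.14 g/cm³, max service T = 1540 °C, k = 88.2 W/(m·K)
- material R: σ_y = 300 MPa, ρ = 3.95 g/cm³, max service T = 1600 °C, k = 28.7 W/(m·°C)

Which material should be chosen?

material G

Screen on constraints: max service T ≥ 712 °C; k ≥ 50.0 W/(m·K). Survivors: material Y, material G.
Putting every candidate on a common basis:
  material Y: σ_y = 491.0 MPa, ρ = 10270 kg/m³
  material G: σ_y = 506.0 MPa, ρ = 3140 kg/m³
  material G: M = 20.2×10⁻³
  material Y: M = 6.06×10⁻³
Material G has the largest M.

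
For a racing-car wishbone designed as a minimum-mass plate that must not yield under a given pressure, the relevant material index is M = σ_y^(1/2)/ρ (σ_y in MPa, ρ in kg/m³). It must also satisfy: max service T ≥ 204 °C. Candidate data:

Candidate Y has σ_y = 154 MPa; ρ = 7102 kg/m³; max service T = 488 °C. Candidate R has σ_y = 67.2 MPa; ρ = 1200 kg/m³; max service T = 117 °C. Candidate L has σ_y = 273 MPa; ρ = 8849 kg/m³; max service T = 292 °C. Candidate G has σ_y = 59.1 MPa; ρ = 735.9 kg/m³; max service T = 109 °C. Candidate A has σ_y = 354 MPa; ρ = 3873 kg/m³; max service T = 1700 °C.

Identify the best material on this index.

Screen on constraints: max service T ≥ 204 °C. Survivors: candidate Y, candidate L, candidate A.
Computing M directly (units already consistent):
  candidate A: M = 4.86×10⁻³
  candidate L: M = 1.87×10⁻³
  candidate Y: M = 1.75×10⁻³
Candidate A has the largest M.

candidate A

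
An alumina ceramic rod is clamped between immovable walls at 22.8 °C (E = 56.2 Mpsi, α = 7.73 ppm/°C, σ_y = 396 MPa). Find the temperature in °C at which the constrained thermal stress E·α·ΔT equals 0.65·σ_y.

109 °C

E = 56.2 Mpsi = 387.5 GPa.
E·α·ΔT = 257.4 MPa ⇒ ΔT = 257.4 / (387.5×10³ × 7.73×10⁻⁶) = 85.94 K.
T = 22.8 + 85.94 = 108.7 °C.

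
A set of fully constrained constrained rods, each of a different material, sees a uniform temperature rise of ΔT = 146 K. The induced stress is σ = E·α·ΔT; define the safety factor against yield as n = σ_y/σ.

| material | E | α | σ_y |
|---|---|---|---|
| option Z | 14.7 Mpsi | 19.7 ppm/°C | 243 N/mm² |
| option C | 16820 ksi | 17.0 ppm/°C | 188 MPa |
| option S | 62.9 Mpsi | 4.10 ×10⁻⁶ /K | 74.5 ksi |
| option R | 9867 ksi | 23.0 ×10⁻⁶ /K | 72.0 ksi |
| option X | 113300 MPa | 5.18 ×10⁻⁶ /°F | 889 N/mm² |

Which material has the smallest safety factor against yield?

With everything in SI (GPa, ×10⁻⁶/K, MPa):
  option Z: E = 101.4, α = 19.7, σ_y = 243.0 → σ = 292 MPa, n = 0.834
  option C: E = 116.0, α = 17.0, σ_y = 188.0 → σ = 288 MPa, n = 0.653
  option S: E = 433.7, α = 4.10, σ_y = 513.7 → σ = 260 MPa, n = 1.98
  option R: E = 68.03, α = 23.0, σ_y = 496.4 → σ = 228 MPa, n = 2.17
  option X: E = 113.3, α = 9.32, σ_y = 889.0 → σ = 154 MPa, n = 5.76
The minimum is option C at n = 0.653.

option C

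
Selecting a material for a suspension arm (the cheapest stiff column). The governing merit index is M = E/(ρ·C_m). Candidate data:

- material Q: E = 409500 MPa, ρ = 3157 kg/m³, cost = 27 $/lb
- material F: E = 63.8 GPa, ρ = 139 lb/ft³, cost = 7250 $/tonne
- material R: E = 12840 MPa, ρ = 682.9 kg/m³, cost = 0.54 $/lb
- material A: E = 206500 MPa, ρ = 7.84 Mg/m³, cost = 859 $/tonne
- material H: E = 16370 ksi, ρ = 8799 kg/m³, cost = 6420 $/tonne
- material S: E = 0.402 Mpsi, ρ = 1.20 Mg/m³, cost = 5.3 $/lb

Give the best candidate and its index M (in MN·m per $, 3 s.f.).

Normalizing units and computing the index:
  material Q: E = 409.5 GPa, ρ = 3157 kg/m³, cost = 59.52 $/kg
  material F: E = 63.80 GPa, ρ = 2227 kg/m³, cost = 7.250 $/kg
  material R: E = 12.84 GPa, ρ = 682.9 kg/m³, cost = 1.190 $/kg
  material A: E = 206.5 GPa, ρ = 7840 kg/m³, cost = 0.8590 $/kg
  material H: E = 112.9 GPa, ρ = 8799 kg/m³, cost = 6.420 $/kg
  material S: E = 2.772 GPa, ρ = 1200 kg/m³, cost = 11.68 $/kg
  material A: M = 30.7 MN·m per $
  material R: M = 15.8 MN·m per $
  material F: M = 3.95 MN·m per $
  material Q: M = 2.18 MN·m per $
  material H: M = 2.00 MN·m per $
  material S: M = 0.198 MN·m per $
Material A has the largest M.

material A, M = 30.7 MN·m per $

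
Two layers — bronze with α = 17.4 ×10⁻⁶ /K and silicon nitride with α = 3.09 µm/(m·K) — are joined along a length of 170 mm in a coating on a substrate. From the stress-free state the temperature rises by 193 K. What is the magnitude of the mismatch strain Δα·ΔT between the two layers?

2.76×10⁻³

Δα = |17.4 − 3.09|×10⁻⁶/K = 14.3×10⁻⁶/K.
Mismatch strain = Δα·ΔT = 14.3×10⁻⁶ × 193.0 = 2.76×10⁻³.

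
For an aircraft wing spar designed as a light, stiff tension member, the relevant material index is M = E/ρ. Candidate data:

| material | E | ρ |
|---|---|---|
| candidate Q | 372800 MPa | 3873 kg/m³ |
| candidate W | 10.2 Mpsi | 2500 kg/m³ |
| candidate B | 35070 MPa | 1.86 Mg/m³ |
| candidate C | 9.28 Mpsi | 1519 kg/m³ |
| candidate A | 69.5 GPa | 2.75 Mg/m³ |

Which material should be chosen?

candidate Q

Normalizing units and computing the index:
  candidate Q: E = 372.8 GPa, ρ = 3873 kg/m³
  candidate W: E = 70.33 GPa, ρ = 2500 kg/m³
  candidate B: E = 35.07 GPa, ρ = 1860 kg/m³
  candidate C: E = 63.98 GPa, ρ = 1519 kg/m³
  candidate A: E = 69.50 GPa, ρ = 2750 kg/m³
  candidate Q: M = 96.3 MN·m/kg
  candidate C: M = 42.1 MN·m/kg
  candidate W: M = 28.1 MN·m/kg
  candidate A: M = 25.3 MN·m/kg
  candidate B: M = 18.9 MN·m/kg
The maximum is for candidate Q.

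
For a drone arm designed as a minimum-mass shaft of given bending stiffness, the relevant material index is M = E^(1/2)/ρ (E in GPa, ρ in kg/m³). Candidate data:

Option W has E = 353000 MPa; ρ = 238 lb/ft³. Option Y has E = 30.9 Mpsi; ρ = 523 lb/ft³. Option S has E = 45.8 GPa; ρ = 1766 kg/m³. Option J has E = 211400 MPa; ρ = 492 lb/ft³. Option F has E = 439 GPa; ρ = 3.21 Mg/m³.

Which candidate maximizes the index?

option F

Convert each candidate to consistent units, then evaluate M:
  option W: E = 353.0 GPa, ρ = 3812 kg/m³
  option Y: E = 213.0 GPa, ρ = 8378 kg/m³
  option S: E = 45.80 GPa, ρ = 1766 kg/m³
  option J: E = 211.4 GPa, ρ = 7881 kg/m³
  option F: E = 439.0 GPa, ρ = 3210 kg/m³
  option F: M = 6.53×10⁻³
  option W: M = 4.93×10⁻³
  option S: M = 3.83×10⁻³
  option J: M = 1.84×10⁻³
  option Y: M = 1.74×10⁻³
Option F ranks first.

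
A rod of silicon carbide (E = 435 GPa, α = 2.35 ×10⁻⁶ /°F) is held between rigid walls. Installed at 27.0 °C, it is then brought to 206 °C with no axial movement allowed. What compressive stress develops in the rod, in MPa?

α = 2.35×10⁻⁶/°F × 9/5 = 4.23×10⁻⁶/K.
ΔT = 179.0 K. Constrained thermal stress σ = E·α·ΔT = 435.0×10³ MPa × 4.23×10⁻⁶ × 179.0 = 329 MPa (compressive).

329 MPa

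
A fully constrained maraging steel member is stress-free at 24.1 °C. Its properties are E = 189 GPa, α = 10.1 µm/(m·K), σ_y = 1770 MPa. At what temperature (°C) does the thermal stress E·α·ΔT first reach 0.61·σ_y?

E·α·ΔT = 1080 MPa ⇒ ΔT = 1080 / (189.0×10³ × 10.1×10⁻⁶) = 565.6 K.
T = 24.1 + 565.6 = 589.7 °C.

590 °C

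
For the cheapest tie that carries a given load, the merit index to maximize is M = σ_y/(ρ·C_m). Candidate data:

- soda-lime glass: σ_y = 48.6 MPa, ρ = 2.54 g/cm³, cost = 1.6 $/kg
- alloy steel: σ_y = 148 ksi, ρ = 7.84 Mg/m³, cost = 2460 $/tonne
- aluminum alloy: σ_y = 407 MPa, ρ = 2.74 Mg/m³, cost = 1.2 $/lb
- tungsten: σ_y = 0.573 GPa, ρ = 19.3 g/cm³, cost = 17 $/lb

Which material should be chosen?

aluminum alloy

Normalizing units and computing the index:
  soda-lime glass: σ_y = 48.60 MPa, ρ = 2540 kg/m³, cost = 1.600 $/kg
  alloy steel: σ_y = 1020 MPa, ρ = 7840 kg/m³, cost = 2.460 $/kg
  aluminum alloy: σ_y = 407.0 MPa, ρ = 2740 kg/m³, cost = 2.646 $/kg
  tungsten: σ_y = 573.0 MPa, ρ = 19300 kg/m³, cost = 37.48 $/kg
  aluminum alloy: M = 56.1 kN·m per $
  alloy steel: M = 52.9 kN·m per $
  soda-lime glass: M = 12.0 kN·m per $
  tungsten: M = 0.792 kN·m per $
Aluminum alloy ranks first.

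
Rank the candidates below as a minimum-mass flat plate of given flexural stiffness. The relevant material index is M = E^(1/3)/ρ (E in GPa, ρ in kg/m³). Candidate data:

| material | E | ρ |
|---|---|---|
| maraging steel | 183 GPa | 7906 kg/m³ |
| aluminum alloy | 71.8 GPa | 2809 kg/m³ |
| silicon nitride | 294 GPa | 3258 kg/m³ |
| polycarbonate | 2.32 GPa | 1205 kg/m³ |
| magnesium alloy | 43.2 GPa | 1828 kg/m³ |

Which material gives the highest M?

Evaluate M for each candidate:
  silicon nitride: M = 2.04×10⁻³
  magnesium alloy: M = 1.92×10⁻³
  aluminum alloy: M = 1.48×10⁻³
  polycarbonate: M = 1.10×10⁻³
  maraging steel: M = 0.718×10⁻³
Highest index: silicon nitride.

silicon nitride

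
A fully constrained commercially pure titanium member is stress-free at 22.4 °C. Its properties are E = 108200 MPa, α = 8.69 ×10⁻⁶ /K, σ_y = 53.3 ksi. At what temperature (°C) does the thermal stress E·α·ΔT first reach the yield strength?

E = 108200 MPa = 108.2 GPa.
σ_y = 53.3 ksi = 367.5 MPa.
E·α·ΔT = 367.5 MPa ⇒ ΔT = 367.5 / (108.2×10³ × 8.69×10⁻⁶) = 390.8 K.
T = 22.4 + 390.8 = 413.2 °C.

413 °C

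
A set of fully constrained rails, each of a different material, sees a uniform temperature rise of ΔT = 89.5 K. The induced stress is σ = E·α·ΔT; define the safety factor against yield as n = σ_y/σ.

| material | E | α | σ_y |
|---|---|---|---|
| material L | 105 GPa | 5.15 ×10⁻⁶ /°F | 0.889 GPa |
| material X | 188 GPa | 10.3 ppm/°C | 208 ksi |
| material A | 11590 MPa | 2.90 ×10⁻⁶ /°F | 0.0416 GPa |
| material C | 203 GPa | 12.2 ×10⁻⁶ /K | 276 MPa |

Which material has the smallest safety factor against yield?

Per material, after unit conversion:
  material L: E = 105.0, α = 9.27, σ_y = 889.0 → σ = 87.1 MPa, n = 10.2
  material X: E = 188.0, α = 10.3, σ_y = 1434 → σ = 173 MPa, n = 8.27
  material A: E = 11.59, α = 5.22, σ_y = 41.60 → σ = 5.41 MPa, n = 7.68
  material C: E = 203.0, α = 12.2, σ_y = 276.0 → σ = 222 MPa, n = 1.25
The minimum is material C at n = 1.25.

material C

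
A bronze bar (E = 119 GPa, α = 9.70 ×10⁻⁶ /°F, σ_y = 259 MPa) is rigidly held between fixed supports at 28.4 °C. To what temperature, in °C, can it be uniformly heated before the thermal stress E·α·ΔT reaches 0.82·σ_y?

131 °C

α = 9.70×10⁻⁶/°F × 9/5 = 17.5×10⁻⁶/K.
E·α·ΔT = 212.4 MPa ⇒ ΔT = 212.4 / (119.0×10³ × 17.5×10⁻⁶) = 102.2 K.
T = 28.4 + 102.2 = 130.6 °C.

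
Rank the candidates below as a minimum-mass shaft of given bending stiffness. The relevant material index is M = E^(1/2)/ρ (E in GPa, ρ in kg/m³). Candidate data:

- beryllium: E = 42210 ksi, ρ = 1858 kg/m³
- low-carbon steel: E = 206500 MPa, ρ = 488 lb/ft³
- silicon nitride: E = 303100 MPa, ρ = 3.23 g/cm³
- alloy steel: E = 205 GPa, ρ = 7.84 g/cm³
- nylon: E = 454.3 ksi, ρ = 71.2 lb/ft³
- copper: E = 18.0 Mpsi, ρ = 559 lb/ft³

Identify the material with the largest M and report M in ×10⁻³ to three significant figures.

beryllium, M = 9.18×10⁻³

In SI units:
  beryllium: E = 291.0 GPa, ρ = 1858 kg/m³
  low-carbon steel: E = 206.5 GPa, ρ = 7817 kg/m³
  silicon nitride: E = 303.1 GPa, ρ = 3230 kg/m³
  alloy steel: E = 205.0 GPa, ρ = 7840 kg/m³
  nylon: E = 3.132 GPa, ρ = 1141 kg/m³
  copper: E = 124.1 GPa, ρ = 8954 kg/m³
  beryllium: M = 9.18×10⁻³
  silicon nitride: M = 5.39×10⁻³
  low-carbon steel: M = 1.84×10⁻³
  alloy steel: M = 1.83×10⁻³
  nylon: M = 1.55×10⁻³
  copper: M = 1.24×10⁻³
Highest index: beryllium.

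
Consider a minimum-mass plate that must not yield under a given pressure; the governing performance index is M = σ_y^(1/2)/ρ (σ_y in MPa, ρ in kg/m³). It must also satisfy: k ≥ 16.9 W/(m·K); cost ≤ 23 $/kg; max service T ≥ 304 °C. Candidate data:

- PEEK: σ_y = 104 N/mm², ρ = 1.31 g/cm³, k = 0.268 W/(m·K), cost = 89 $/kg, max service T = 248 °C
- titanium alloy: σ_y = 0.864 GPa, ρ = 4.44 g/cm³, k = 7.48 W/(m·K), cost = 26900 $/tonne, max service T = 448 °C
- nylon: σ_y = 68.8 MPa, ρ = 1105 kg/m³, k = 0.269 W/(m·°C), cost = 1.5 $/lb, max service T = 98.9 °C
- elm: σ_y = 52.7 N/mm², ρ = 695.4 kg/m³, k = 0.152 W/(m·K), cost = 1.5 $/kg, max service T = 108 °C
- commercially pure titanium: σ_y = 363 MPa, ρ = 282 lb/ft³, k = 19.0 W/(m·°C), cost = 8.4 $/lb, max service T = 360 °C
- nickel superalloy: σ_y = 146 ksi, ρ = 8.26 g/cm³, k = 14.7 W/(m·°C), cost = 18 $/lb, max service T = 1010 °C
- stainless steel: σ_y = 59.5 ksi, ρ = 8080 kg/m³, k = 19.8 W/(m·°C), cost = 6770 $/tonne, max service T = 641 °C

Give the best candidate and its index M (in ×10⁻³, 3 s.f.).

Screen on constraints: k ≥ 16.9 W/(m·K); cost ≤ 23 $/kg; max service T ≥ 304 °C. Survivors: commercially pure titanium, stainless steel.
Putting every candidate on a common basis:
  commercially pure titanium: σ_y = 363.0 MPa, ρ = 4517 kg/m³
  stainless steel: σ_y = 410.2 MPa, ρ = 8080 kg/m³
  commercially pure titanium: M = 4.22×10⁻³
  stainless steel: M = 2.51×10⁻³
Commercially pure titanium ranks first.

commercially pure titanium, M = 4.22×10⁻³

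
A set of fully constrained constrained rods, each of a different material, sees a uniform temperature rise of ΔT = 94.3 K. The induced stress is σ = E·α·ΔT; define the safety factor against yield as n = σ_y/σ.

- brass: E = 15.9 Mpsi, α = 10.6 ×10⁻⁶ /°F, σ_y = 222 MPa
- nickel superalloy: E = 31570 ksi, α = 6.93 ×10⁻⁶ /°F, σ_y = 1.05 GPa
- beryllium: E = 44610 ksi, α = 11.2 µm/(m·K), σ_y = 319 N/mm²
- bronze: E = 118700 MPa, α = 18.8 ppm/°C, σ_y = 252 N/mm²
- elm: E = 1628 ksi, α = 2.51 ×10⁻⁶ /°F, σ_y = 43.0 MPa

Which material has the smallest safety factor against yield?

Per material, after unit conversion:
  brass: E = 109.6, α = 19.1, σ_y = 222.0 → σ = 197 MPa, n = 1.13
  nickel superalloy: E = 217.7, α = 12.5, σ_y = 1050 → σ = 256 MPa, n = 4.10
  beryllium: E = 307.6, α = 11.2, σ_y = 319.0 → σ = 325 MPa, n = 0.982
  bronze: E = 118.7, α = 18.8, σ_y = 252.0 → σ = 210 MPa, n = 1.20
  elm: E = 11.22, α = 4.52, σ_y = 43.00 → σ = 4.78 MPa, n = 8.99
Smallest n: beryllium with n = 0.982.

beryllium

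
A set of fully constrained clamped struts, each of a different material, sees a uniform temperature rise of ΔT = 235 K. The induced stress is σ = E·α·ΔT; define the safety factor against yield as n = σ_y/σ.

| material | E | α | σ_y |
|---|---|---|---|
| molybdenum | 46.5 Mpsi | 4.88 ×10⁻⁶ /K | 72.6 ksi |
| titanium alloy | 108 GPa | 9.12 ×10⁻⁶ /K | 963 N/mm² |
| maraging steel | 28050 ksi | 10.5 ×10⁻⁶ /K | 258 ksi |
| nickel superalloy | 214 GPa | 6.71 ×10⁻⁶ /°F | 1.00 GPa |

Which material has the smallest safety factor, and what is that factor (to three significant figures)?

Per material, after unit conversion:
  molybdenum: E = 320.6, α = 4.88, σ_y = 500.6 → σ = 368 MPa, n = 1.36
  titanium alloy: E = 108.0, α = 9.12, σ_y = 963.0 → σ = 231 MPa, n = 4.16
  maraging steel: E = 193.4, α = 10.5, σ_y = 1779 → σ = 477 MPa, n = 3.73
  nickel superalloy: E = 214.0, α = 12.1, σ_y = 1000 → σ = 607 MPa, n = 1.65
Smallest n: molybdenum with n = 1.36.

molybdenum, n = 1.36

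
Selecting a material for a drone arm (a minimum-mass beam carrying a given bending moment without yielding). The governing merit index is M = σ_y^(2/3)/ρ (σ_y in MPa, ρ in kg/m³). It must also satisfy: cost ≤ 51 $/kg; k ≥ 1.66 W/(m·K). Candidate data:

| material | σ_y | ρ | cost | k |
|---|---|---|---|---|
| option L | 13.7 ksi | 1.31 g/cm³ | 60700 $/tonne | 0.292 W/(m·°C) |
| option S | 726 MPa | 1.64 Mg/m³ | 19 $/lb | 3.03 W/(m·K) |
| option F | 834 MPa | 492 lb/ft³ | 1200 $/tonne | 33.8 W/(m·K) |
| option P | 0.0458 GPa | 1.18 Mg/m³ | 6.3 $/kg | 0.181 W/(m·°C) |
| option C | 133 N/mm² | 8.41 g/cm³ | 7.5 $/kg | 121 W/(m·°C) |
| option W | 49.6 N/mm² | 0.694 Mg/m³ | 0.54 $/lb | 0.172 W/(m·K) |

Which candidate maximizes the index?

Screen on constraints: cost ≤ 51 $/kg; k ≥ 1.66 W/(m·K). Survivors: option S, option F, option C.
Convert each candidate to consistent units, then evaluate M:
  option S: σ_y = 726.0 MPa, ρ = 1640 kg/m³
  option F: σ_y = 834.0 MPa, ρ = 7881 kg/m³
  option C: σ_y = 133.0 MPa, ρ = 8410 kg/m³
  option S: M = 49.3×10⁻³
  option F: M = 11.2×10⁻³
  option C: M = 3.10×10⁻³
Option S ranks first.

option S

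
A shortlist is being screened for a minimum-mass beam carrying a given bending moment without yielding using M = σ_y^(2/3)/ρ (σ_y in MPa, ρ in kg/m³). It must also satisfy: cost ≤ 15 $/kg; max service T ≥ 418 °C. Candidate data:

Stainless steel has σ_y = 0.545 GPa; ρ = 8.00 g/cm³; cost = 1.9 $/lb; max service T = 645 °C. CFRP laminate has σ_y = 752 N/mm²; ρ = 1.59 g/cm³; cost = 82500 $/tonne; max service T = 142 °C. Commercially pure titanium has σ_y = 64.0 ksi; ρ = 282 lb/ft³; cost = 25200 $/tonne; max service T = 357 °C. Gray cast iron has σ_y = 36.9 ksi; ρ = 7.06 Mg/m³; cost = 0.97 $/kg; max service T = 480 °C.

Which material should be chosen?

stainless steel

Screen on constraints: cost ≤ 15 $/kg; max service T ≥ 418 °C. Survivors: stainless steel, gray cast iron.
After converting to SI:
  stainless steel: σ_y = 545.0 MPa, ρ = 8000 kg/m³
  gray cast iron: σ_y = 254.4 MPa, ρ = 7060 kg/m³
  stainless steel: M = 8.34×10⁻³
  gray cast iron: M = 5.69×10⁻³
Stainless steel has the largest M.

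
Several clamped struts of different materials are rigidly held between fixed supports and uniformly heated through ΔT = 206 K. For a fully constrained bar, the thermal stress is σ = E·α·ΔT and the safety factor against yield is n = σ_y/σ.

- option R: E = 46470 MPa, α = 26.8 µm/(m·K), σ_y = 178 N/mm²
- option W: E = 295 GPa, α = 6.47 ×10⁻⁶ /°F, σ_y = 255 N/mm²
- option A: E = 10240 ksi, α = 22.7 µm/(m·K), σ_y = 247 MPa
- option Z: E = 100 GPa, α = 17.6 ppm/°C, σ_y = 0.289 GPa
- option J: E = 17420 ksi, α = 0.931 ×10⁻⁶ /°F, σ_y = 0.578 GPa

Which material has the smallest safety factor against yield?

Per material, after unit conversion:
  option R: E = 46.47, α = 26.8, σ_y = 178.0 → σ = 257 MPa, n = 0.694
  option W: E = 295.0, α = 11.6, σ_y = 255.0 → σ = 708 MPa, n = 0.360
  option A: E = 70.60, α = 22.7, σ_y = 247.0 → σ = 330 MPa, n = 0.748
  option Z: E = 100.0, α = 17.6, σ_y = 289.0 → σ = 363 MPa, n = 0.797
  option J: E = 120.1, α = 1.68, σ_y = 578.0 → σ = 41.5 MPa, n = 13.9
The minimum is option W at n = 0.360.

option W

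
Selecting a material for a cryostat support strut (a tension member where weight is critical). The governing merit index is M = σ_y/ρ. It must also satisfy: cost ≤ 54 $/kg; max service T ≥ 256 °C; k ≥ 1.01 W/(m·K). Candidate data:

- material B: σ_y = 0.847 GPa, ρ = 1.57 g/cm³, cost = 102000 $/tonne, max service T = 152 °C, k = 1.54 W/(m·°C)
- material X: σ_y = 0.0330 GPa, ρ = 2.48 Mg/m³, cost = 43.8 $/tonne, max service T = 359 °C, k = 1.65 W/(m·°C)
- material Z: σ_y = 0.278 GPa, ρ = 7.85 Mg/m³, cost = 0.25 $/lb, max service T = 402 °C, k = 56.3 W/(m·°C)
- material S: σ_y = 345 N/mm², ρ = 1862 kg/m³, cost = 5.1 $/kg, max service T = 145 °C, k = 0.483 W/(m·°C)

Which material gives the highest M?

Screen on constraints: cost ≤ 54 $/kg; max service T ≥ 256 °C; k ≥ 1.01 W/(m·K). Survivors: material X, material Z.
After converting to SI:
  material X: σ_y = 33.00 MPa, ρ = 2480 kg/m³
  material Z: σ_y = 278.0 MPa, ρ = 7850 kg/m³
  material Z: M = 35.4 kN·m/kg
  material X: M = 13.3 kN·m/kg
Material Z has the largest M.

material Z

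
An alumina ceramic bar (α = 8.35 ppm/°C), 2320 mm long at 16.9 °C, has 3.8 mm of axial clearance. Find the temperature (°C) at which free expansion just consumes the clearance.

213 °C

α·L₀·ΔT = 3.8 mm ⇒ ΔT = 3.8 / (8.35×10⁻⁶ × 2320.0) = 196.2 K.
T = 16.9 + 196.2 = 213.1 °C.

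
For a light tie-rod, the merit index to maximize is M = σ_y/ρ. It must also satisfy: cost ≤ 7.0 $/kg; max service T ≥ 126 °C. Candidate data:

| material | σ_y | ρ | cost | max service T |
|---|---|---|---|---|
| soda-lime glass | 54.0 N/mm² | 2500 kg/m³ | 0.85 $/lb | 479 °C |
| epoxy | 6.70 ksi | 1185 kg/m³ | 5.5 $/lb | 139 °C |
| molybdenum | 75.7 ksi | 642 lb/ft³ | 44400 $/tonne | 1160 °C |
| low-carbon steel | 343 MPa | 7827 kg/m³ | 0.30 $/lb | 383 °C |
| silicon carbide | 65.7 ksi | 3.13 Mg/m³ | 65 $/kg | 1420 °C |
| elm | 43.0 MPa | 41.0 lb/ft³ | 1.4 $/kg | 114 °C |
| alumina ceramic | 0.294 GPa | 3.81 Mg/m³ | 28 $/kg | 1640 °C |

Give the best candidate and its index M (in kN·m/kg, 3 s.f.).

low-carbon steel, M = 43.8 kN·m/kg

Screen on constraints: cost ≤ 7.0 $/kg; max service T ≥ 126 °C. Survivors: soda-lime glass, low-carbon steel.
Normalizing units and computing the index:
  soda-lime glass: σ_y = 54.00 MPa, ρ = 2500 kg/m³
  low-carbon steel: σ_y = 343.0 MPa, ρ = 7827 kg/m³
  low-carbon steel: M = 43.8 kN·m/kg
  soda-lime glass: M = 21.6 kN·m/kg
Low-carbon steel ranks first.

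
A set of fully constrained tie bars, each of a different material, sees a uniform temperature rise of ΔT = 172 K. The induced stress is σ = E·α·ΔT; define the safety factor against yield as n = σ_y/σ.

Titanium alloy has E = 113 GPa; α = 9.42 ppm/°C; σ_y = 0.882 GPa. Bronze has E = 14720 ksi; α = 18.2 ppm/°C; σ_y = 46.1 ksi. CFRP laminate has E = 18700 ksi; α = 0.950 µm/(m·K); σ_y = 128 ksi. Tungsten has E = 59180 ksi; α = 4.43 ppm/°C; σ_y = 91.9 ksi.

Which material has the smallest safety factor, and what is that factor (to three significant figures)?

bronze, n = 1.00

In consistent units (E in GPa, α in ×10⁻⁶/K, σ_y in MPa):
  titanium alloy: E = 113.0, α = 9.42, σ_y = 882.0 → σ = 183 MPa, n = 4.82
  bronze: E = 101.5, α = 18.2, σ_y = 317.8 → σ = 318 MPa, n = 1.00
  CFRP laminate: E = 128.9, α = 0.950, σ_y = 882.5 → σ = 21.1 MPa, n = 41.9
  tungsten: E = 408.0, α = 4.43, σ_y = 633.6 → σ = 311 MPa, n = 2.04
The minimum is bronze at n = 1.00.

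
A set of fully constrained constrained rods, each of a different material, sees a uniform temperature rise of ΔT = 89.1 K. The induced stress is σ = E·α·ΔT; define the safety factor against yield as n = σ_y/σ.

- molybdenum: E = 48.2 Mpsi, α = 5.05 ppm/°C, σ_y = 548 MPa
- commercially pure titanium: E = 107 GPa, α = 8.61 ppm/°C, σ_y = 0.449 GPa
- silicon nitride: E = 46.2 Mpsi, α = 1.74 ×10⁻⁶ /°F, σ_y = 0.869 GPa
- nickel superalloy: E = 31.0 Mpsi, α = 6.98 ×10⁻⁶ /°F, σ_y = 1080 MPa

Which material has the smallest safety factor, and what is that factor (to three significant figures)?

molybdenum, n = 3.66

With everything in SI (GPa, ×10⁻⁶/K, MPa):
  molybdenum: E = 332.3, α = 5.05, σ_y = 548.0 → σ = 150 MPa, n = 3.66
  commercially pure titanium: E = 107.0, α = 8.61, σ_y = 449.0 → σ = 82.1 MPa, n = 5.47
  silicon nitride: E = 318.5, α = 3.13, σ_y = 869.0 → σ = 88.9 MPa, n = 9.78
  nickel superalloy: E = 213.7, α = 12.6, σ_y = 1080 → σ = 239 MPa, n = 4.51
The minimum is molybdenum at n = 3.66.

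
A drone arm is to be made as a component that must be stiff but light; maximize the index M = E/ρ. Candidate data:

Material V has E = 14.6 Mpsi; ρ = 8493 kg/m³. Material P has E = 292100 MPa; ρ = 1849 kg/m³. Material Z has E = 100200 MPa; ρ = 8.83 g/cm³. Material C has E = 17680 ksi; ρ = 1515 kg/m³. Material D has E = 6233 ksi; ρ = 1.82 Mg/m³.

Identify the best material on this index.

material P

Normalizing units and computing the index:
  material V: E = 100.7 GPa, ρ = 8493 kg/m³
  material P: E = 292.1 GPa, ρ = 1849 kg/m³
  material Z: E = 100.2 GPa, ρ = 8830 kg/m³
  material C: E = 121.9 GPa, ρ = 1515 kg/m³
  material D: E = 42.98 GPa, ρ = 1820 kg/m³
  material P: M = 158 MN·m/kg
  material C: M = 80.5 MN·m/kg
  material D: M = 23.6 MN·m/kg
  material V: M = 11.9 MN·m/kg
  material Z: M = 11.3 MN·m/kg
Material P ranks first.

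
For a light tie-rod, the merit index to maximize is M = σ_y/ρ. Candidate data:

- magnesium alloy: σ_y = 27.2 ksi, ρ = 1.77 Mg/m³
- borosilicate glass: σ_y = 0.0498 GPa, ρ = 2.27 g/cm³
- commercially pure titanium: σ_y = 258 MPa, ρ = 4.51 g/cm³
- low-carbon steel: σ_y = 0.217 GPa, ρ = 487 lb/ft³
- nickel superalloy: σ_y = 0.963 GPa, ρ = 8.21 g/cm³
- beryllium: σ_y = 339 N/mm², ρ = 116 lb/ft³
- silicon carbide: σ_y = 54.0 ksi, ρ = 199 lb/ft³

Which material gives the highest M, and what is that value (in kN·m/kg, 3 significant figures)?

After converting to SI:
  magnesium alloy: σ_y = 187.5 MPa, ρ = 1770 kg/m³
  borosilicate glass: σ_y = 49.80 MPa, ρ = 2270 kg/m³
  commercially pure titanium: σ_y = 258.0 MPa, ρ = 4510 kg/m³
  low-carbon steel: σ_y = 217.0 MPa, ρ = 7801 kg/m³
  nickel superalloy: σ_y = 963.0 MPa, ρ = 8210 kg/m³
  beryllium: σ_y = 339.0 MPa, ρ = 1858 kg/m³
  silicon carbide: σ_y = 372.3 MPa, ρ = 3188 kg/m³
  beryllium: M = 182 kN·m/kg
  nickel superalloy: M = 117 kN·m/kg
  silicon carbide: M = 117 kN·m/kg
  magnesium alloy: M = 106 kN·m/kg
  commercially pure titanium: M = 57.2 kN·m/kg
  low-carbon steel: M = 27.8 kN·m/kg
  borosilicate glass: M = 21.9 kN·m/kg
Highest index: beryllium.

beryllium, M = 182 kN·m/kg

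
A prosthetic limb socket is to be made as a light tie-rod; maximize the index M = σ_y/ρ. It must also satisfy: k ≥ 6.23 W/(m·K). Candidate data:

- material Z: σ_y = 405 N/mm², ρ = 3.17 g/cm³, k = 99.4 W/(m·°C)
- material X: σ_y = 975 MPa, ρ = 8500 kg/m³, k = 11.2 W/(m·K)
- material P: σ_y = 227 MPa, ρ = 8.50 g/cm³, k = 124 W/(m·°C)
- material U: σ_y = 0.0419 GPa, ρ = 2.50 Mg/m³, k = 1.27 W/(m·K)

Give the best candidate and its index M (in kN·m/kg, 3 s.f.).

Screen on constraints: k ≥ 6.23 W/(m·K). Survivors: material Z, material X, material P.
Putting every candidate on a common basis:
  material Z: σ_y = 405.0 MPa, ρ = 3170 kg/m³
  material X: σ_y = 975.0 MPa, ρ = 8500 kg/m³
  material P: σ_y = 227.0 MPa, ρ = 8500 kg/m³
  material Z: M = 128 kN·m/kg
  material X: M = 115 kN·m/kg
  material P: M = 26.7 kN·m/kg
The maximum is for material Z.

material Z, M = 128 kN·m/kg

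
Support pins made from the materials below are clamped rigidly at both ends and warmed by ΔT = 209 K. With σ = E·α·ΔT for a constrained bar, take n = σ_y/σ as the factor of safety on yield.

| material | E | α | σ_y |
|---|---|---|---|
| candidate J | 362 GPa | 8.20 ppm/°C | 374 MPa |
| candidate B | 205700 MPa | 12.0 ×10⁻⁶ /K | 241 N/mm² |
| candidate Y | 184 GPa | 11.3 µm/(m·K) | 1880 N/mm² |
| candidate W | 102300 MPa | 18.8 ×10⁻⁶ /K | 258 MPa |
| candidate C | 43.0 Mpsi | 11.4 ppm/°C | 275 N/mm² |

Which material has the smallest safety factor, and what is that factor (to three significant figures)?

candidate C, n = 0.389

Converting E to GPa, α to ×10⁻⁶/K, σ_y to MPa, then σ and n for each:
  candidate J: E = 362.0, α = 8.20, σ_y = 374.0 → σ = 620 MPa, n = 0.603
  candidate B: E = 205.7, α = 12.0, σ_y = 241.0 → σ = 516 MPa, n = 0.467
  candidate Y: E = 184.0, α = 11.3, σ_y = 1880 → σ = 435 MPa, n = 4.33
  candidate W: E = 102.3, α = 18.8, σ_y = 258.0 → σ = 402 MPa, n = 0.642
  candidate C: E = 296.5, α = 11.4, σ_y = 275.0 → σ = 706 MPa, n = 0.389
Candidate C has the lowest safety factor, n = 0.389.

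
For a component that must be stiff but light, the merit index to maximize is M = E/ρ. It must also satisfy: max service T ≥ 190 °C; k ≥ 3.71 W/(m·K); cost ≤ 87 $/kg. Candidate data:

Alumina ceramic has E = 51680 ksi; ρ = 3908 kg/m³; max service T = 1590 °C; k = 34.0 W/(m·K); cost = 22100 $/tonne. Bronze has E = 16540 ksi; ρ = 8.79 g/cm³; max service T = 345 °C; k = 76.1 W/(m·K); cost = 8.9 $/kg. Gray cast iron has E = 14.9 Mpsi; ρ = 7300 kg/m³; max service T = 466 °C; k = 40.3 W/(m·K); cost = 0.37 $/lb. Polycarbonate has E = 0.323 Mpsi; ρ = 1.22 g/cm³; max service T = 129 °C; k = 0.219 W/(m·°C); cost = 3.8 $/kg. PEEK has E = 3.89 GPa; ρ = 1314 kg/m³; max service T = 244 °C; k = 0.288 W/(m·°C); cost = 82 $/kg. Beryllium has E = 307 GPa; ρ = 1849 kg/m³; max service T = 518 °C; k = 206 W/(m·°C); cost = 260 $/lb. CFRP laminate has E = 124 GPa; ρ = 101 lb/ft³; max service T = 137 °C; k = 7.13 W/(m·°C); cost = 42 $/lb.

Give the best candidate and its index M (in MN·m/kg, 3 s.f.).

Screen on constraints: max service T ≥ 190 °C; k ≥ 3.71 W/(m·K); cost ≤ 87 $/kg. Survivors: alumina ceramic, bronze, gray cast iron.
In SI units:
  alumina ceramic: E = 356.3 GPa, ρ = 3908 kg/m³
  bronze: E = 114.0 GPa, ρ = 8790 kg/m³
  gray cast iron: E = 102.7 GPa, ρ = 7300 kg/m³
  alumina ceramic: M = 91.2 MN·m/kg
  gray cast iron: M = 14.1 MN·m/kg
  bronze: M = 13.0 MN·m/kg
Highest index: alumina ceramic.

alumina ceramic, M = 91.2 MN·m/kg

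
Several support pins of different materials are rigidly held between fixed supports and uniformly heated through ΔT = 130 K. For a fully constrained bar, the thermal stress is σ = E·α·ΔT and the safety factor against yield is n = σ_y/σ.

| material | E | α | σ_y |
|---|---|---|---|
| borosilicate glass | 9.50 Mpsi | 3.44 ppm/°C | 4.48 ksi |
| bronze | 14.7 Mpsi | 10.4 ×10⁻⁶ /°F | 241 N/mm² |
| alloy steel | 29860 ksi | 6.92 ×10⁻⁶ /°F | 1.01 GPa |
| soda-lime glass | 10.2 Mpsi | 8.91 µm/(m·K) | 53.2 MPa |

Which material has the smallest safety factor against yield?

soda-lime glass

With everything in SI (GPa, ×10⁻⁶/K, MPa):
  borosilicate glass: E = 65.50, α = 3.44, σ_y = 30.89 → σ = 29.3 MPa, n = 1.05
  bronze: E = 101.4, α = 18.7, σ_y = 241.0 → σ = 247 MPa, n = 0.977
  alloy steel: E = 205.9, α = 12.5, σ_y = 1010 → σ = 333 MPa, n = 3.03
  soda-lime glass: E = 70.33, α = 8.91, σ_y = 53.20 → σ = 81.5 MPa, n = 0.653
Soda-lime glass has the lowest safety factor, n = 0.653.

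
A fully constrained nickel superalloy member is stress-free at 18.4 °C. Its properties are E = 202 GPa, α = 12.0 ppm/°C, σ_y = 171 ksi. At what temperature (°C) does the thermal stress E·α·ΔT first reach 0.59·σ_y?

σ_y = 171 ksi = 1179 MPa.
E·α·ΔT = 695.6 MPa ⇒ ΔT = 695.6 / (202.0×10³ × 12.0×10⁻⁶) = 287.0 K.
T = 18.4 + 287.0 = 305.4 °C.

305 °C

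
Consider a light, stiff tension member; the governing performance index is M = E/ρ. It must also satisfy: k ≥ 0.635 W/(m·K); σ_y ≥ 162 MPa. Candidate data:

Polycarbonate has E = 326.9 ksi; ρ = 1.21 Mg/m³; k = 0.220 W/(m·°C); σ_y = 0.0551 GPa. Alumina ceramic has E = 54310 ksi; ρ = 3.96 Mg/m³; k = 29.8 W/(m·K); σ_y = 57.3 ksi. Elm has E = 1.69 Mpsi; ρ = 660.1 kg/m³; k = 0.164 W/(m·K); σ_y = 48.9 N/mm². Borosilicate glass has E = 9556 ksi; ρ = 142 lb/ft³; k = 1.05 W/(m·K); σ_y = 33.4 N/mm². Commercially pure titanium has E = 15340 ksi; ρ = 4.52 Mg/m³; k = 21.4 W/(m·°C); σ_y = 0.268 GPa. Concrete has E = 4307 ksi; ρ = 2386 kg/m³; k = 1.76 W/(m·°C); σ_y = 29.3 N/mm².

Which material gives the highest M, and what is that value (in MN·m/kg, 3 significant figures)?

Screen on constraints: k ≥ 0.635 W/(m·K); σ_y ≥ 162 MPa. Survivors: alumina ceramic, commercially pure titanium.
In SI units:
  alumina ceramic: E = 374.5 GPa, ρ = 3960 kg/m³
  commercially pure titanium: E = 105.8 GPa, ρ = 4520 kg/m³
  alumina ceramic: M = 94.6 MN·m/kg
  commercially pure titanium: M = 23.4 MN·m/kg
Highest index: alumina ceramic.

alumina ceramic, M = 94.6 MN·m/kg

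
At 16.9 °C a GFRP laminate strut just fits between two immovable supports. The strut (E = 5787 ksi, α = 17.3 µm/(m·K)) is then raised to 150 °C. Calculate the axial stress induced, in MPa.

91.9 MPa

E = 5787 ksi = 39.90 GPa.
ΔT = 133.1 K. Constrained thermal stress σ = E·α·ΔT = 39.90×10³ MPa × 17.3×10⁻⁶ × 133.1 = 91.9 MPa (compressive).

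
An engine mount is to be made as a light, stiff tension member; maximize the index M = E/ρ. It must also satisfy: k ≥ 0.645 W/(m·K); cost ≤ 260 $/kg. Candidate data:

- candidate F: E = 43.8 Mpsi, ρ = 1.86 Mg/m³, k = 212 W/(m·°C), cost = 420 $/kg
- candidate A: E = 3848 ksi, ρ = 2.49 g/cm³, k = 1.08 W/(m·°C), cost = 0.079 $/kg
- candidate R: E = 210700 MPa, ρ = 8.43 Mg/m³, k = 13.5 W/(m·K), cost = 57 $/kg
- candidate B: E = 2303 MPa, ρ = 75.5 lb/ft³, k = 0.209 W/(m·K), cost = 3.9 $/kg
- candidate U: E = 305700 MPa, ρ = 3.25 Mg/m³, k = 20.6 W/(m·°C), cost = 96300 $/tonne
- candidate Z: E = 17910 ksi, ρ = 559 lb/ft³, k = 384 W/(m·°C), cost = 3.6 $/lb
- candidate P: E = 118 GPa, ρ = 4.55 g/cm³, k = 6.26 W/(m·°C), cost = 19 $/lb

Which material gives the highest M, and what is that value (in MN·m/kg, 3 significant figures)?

Screen on constraints: k ≥ 0.645 W/(m·K); cost ≤ 260 $/kg. Survivors: candidate A, candidate R, candidate U, candidate Z, candidate P.
In SI units:
  candidate A: E = 26.53 GPa, ρ = 2490 kg/m³
  candidate R: E = 210.7 GPa, ρ = 8430 kg/m³
  candidate U: E = 305.7 GPa, ρ = 3250 kg/m³
  candidate Z: E = 123.5 GPa, ρ = 8954 kg/m³
  candidate P: E = 118.0 GPa, ρ = 4550 kg/m³
  candidate U: M = 94.1 MN·m/kg
  candidate P: M = 25.9 MN·m/kg
  candidate R: M = 25.0 MN·m/kg
  candidate Z: M = 13.8 MN·m/kg
  candidate A: M = 10.7 MN·m/kg
The maximum is for candidate U.

candidate U, M = 94.1 MN·m/kg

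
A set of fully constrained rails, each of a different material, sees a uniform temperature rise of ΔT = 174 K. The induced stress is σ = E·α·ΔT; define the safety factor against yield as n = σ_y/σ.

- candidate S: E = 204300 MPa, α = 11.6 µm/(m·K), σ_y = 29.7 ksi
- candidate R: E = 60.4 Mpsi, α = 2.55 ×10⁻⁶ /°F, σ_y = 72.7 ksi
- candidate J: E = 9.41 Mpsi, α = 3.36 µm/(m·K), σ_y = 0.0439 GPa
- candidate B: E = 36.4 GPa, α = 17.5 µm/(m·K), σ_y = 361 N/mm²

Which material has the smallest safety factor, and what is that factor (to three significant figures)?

candidate S, n = 0.497

Per material, after unit conversion:
  candidate S: E = 204.3, α = 11.6, σ_y = 204.8 → σ = 412 MPa, n = 0.497
  candidate R: E = 416.4, α = 4.59, σ_y = 501.2 → σ = 333 MPa, n = 1.51
  candidate J: E = 64.88, α = 3.36, σ_y = 43.90 → σ = 37.9 MPa, n = 1.16
  candidate B: E = 36.40, α = 17.5, σ_y = 361.0 → σ = 111 MPa, n = 3.26
Candidate S has the lowest safety factor, n = 0.497.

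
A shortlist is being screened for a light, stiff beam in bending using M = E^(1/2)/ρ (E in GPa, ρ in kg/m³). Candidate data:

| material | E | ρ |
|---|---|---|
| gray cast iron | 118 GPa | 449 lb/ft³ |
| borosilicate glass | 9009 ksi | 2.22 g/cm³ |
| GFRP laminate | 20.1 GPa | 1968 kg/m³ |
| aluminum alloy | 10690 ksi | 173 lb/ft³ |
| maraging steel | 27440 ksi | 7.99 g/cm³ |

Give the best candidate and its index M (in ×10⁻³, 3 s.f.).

borosilicate glass, M = 3.55×10⁻³

Putting every candidate on a common basis:
  gray cast iron: E = 118.0 GPa, ρ = 7192 kg/m³
  borosilicate glass: E = 62.11 GPa, ρ = 2220 kg/m³
  GFRP laminate: E = 20.10 GPa, ρ = 1968 kg/m³
  aluminum alloy: E = 73.70 GPa, ρ = 2771 kg/m³
  maraging steel: E = 189.2 GPa, ρ = 7990 kg/m³
  borosilicate glass: M = 3.55×10⁻³
  aluminum alloy: M = 3.10×10⁻³
  GFRP laminate: M = 2.28×10⁻³
  maraging steel: M = 1.72×10⁻³
  gray cast iron: M = 1.51×10⁻³
Borosilicate glass has the largest M.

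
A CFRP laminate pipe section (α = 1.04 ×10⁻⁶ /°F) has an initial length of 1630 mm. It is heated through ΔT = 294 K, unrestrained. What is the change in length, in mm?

0.897 mm

Convert α: 1.04×10⁻⁶/°F × (9/5) = 1.87×10⁻⁶/K.
ΔL = α·L₀·ΔT = 1.87×10⁻⁶ × 1630 mm × 294.0 K = 0.897 mm.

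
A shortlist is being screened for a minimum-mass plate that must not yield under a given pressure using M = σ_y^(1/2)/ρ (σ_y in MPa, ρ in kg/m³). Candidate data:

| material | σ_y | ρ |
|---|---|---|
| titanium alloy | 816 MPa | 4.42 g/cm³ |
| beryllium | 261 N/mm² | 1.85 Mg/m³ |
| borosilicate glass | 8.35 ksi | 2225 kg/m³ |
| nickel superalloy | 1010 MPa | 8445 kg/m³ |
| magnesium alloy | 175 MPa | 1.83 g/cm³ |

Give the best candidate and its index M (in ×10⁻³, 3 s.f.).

beryllium, M = 8.73×10⁻³

After converting to SI:
  titanium alloy: σ_y = 816.0 MPa, ρ = 4420 kg/m³
  beryllium: σ_y = 261.0 MPa, ρ = 1850 kg/m³
  borosilicate glass: σ_y = 57.57 MPa, ρ = 2225 kg/m³
  nickel superalloy: σ_y = 1010 MPa, ρ = 8445 kg/m³
  magnesium alloy: σ_y = 175.0 MPa, ρ = 1830 kg/m³
  beryllium: M = 8.73×10⁻³
  magnesium alloy: M = 7.23×10⁻³
  titanium alloy: M = 6.46×10⁻³
  nickel superalloy: M = 3.76×10⁻³
  borosilicate glass: M = 3.41×10⁻³
Beryllium has the largest M.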